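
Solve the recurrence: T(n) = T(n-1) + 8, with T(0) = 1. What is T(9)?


Unrolling the recurrence:
T(9) = T(8) + 8
       = T(7) + 8 + 8
       = T(6) + 8*3
       ...
       = T(0) + 8*9
       = 1 + 72 = 73


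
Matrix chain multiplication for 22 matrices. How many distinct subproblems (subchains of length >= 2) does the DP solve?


Subproblems are indexed by (i, j) where i < j.
Number of such pairs = n*(n-1)/2
= 22 * 21 / 2
= 231


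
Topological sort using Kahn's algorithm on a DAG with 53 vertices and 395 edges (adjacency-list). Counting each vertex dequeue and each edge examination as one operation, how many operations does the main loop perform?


Kahn's algorithm:
  1. Compute in-degrees: O(V + E)
  2. Process queue: each vertex dequeued once (O(V))
     each edge examined once (O(E))
Total = V + E = 53 + 395 = 448


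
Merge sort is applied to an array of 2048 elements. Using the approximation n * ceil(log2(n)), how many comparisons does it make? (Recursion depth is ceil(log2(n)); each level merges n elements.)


Merge sort divides the array into halves recursively.
Number of levels = ceil(log2(2048)) = 11
At each level, approximately n = 2048 comparisons are needed for merging.
Total comparisons ~ n * ceil(log2(n)) = 2048 * 11 = 22528


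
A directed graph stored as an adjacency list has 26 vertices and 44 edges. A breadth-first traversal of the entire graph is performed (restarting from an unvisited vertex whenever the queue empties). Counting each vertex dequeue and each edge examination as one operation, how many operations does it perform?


A full BFS traversal dequeues each vertex once and examines each edge once.
Vertex visits: 26
Edge visits: 44
V + E = 26 + 44 = 70


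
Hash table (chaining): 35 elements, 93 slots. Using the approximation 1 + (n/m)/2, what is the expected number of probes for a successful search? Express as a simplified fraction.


Computing expected probes:
alpha = 35/93
= 1 + alpha/2
= 1 + 35/(2*93)
= (2*93 + 35) / (2*93)
= 221/186


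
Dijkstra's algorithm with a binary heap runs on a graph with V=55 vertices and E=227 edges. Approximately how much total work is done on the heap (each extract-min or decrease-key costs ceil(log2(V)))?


Dijkstra with a binary heap: each vertex is extracted once, each edge may relax once.
Each heap operation costs O(log V).
V + E = 55 + 227 = 282
ceil(log2(55)) = 6 (since 2^5 = 32 < 55 <= 64 = 2^6)
Total heap work = (V+E) * ceil(log2(V)) = 282 * 6 = 1692


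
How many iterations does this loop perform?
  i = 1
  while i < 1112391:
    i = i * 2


The loop variable doubles each iteration:
i = 1 -> 2 -> 4 -> 8 -> 16 -> 32 -> 64 -> 128 -> 256 -> 512 -> 1024 -> 2048 -> 4096 -> 8192 -> 16384 -> 32768 -> 65536 -> 131072 -> 262144 -> 524288 -> 1048576 -> 2097152 (stop, 2097152 >= 1112391)
Number of doublings = ceil(log2(1112391)) = 21


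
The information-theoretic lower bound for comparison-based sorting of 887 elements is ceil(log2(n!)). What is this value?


A binary decision tree of height h has at most 2^h leaves and needs at least n! of them, so h >= ceil(log2(n!)).
887! is far too large to multiply out, so use Stirling's series:
  ln(n!) ~ n ln n - n + (1/2) ln(2 pi n) + 1/(12n)  (error below 1/(360 n^3), negligible here)
  ln(887) = 6.7878450
  n ln n = 887 * 6.7878450 = 6020.8185
  (1/2) ln(2 pi * 887) = (1/2) ln(5573.1854) = 4.3129
  1/(12*887) = 0.0001
  ln(887!) ~ 6020.8185 - 887 + 4.3129 + 0.0001 = 5138.1315
Convert to base 2: log2(887!) = 5138.1315 / ln 2 = 5138.1315 / 0.69314718 = 7412.7568
ceil(7412.7568) = 7413


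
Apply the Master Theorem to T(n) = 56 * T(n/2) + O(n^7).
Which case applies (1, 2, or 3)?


The Master Theorem: T(n) = a*T(n/b) + O(n^c)
  a = 56, b = 2, c = 7
log_b(a) = log_2(56) ~ 5.807
Compare b^c with a: 2^7 = 128 > 56, so c > log_b(a).
Since c > log_b(a), Case 3 applies.
T(n) = O(n^7)
Master Theorem case = 3


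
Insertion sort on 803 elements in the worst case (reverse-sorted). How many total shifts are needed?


In the worst case (reverse-sorted), each element shifts past all previous:
  Element 1: 1 shifts
  Element 2: 2 shifts
  Element 3: 3 shifts
  Element 4: 4 shifts
  Element 5: 5 shifts
  ...
  Element 802: 802 shifts
Total = 1 + 2 + ... + 802
= 803*(803-1)/2 = 322003


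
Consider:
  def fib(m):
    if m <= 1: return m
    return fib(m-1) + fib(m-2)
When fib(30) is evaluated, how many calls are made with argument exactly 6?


Let N(m) = number of times fib(m) is called while evaluating fib(30).
N(30) = 1 (the initial call).
N(29) = 1 (only fib(30) calls it).
For 1 <= m <= 28: fib(m) is called by fib(m+1) and fib(m+2), so
  N(m) = N(m+1) + N(m+2).
fib(0) is called only by fib(2), so N(0) = N(2).
Walk down from m=30:
  N(30)=1, N(29)=1, N(28)=2, N(27)=3, N(26)=5, N(25)=8, N(24)=13, N(23)=21, N(22)=34, N(21)=55, N(20)=89, N(19)=144, N(18)=233, N(17)=377, N(16)=610, N(15)=987, N(14)=1597, N(13)=2584, N(12)=4181, N(11)=6765, N(10)=10946, N(9)=17711, N(8)=28657, N(7)=46368, N(6)=75025
N(6) = 75025


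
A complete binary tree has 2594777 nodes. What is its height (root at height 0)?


In a complete binary tree, level k holds nodes 2^k .. 2^(k+1)-1 (1-indexed).
Height = floor(log2(n)) = floor(log2(2594777)) = 21
Check: 2^21 = 2097152 <= 2594777 < 4194304 = 2^22


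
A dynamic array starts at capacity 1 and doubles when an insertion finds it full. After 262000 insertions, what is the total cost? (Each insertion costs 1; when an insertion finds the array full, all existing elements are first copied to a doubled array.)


Insertion cost: 262000 (one per element)
Resizes occur just before inserting elements 2, 3, 5, 9, ...
Elements copied at each resize: 1 + 2 + 4 + 8 + 16 + 32 + 64 + 128 + 256 + 512 + 1024 + 2048 + 4096 + 8192 + 16384 + 32768 + 65536 + 131072
Sum of copies = 262143 (geometric series: 2^k - 1)
Total = 262000 + 262143 = 524143


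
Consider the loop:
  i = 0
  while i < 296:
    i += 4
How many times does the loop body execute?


Starting at i = 0, each iteration adds 4.
Iterations until i >= 296:
  Iteration 1: i = 0 -> i = 4
  Iteration 2: i = 4 -> i = 8
  Iteration 3: i = 8 -> i = 12
  Iteration 4: i = 12 -> i = 16
  Iteration 5: i = 16 -> i = 20
  Iteration 6: i = 20 -> i = 24
  Iteration 7: i = 24 -> i = 28
  Iteration 8: i = 28 -> i = 32
  ... continuing ...
Total iterations = ceil(296/4) = 74


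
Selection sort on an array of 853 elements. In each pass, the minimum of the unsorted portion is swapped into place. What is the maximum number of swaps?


Selection sort performs one swap per pass:
  Pass 1: find min in positions 0 to 852, swap with position 0
  Pass 2: find min in positions 1 to 852, swap with position 1
  Pass 3: find min in positions 2 to 852, swap with position 2
  Pass 4: find min in positions 3 to 852, swap with position 3
  Pass 5: find min in positions 4 to 852, swap with position 4
  ... (847 more passes)
Total passes (and swaps) = n - 1 = 853 - 1 = 852


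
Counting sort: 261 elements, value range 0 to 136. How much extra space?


n = 261 (output array)
k = 137 (count array for 137 distinct values)
Extra space = 261 + 137 = 398


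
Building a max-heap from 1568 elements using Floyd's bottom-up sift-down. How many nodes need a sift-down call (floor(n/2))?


In a heap of 1568 elements (0-indexed array):
  Last element index: 1567
  Parent of last element: floor((1567 - 1) / 2) = 783
  Internal nodes: indices 0 to 783
  Count = floor(1568/2) = 784


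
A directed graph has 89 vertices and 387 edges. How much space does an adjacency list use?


Adjacency list: one list head per vertex + one entry per edge
Vertex heads: 89
Edge entries: 387
Total = 89 + 387 = 476


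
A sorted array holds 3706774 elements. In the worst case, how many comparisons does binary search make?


Halving sequence: 3706774 -> 1853387 -> 926693 -> 463346 -> 231673 -> 115836 -> 57918 -> 28959 -> 14479 -> 7239 -> 3619 -> 1809 -> 904 -> 452 -> 226 -> 113 -> 56 -> 28 -> 14 -> 7 -> 3 -> 1
Number of halvings = 21
Max comparisons = 21 + 1 = 22


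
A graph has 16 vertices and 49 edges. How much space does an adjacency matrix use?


Adjacency matrix: V x V grid of entries
Space = V^2 = 16^2 = 16 * 16 = 256


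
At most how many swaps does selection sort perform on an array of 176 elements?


Each of the 175 passes places one element in its final position.
Pass 1: swap minimum into position 0
Pass 2: swap minimum of remaining into position 1
...
Pass 175: last two elements, one swap
Maximum swaps = 176 - 1 = 175


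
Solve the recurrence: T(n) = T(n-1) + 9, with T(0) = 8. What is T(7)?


Unrolling the recurrence:
T(7) = T(6) + 9
       = T(5) + 9 + 9
       = T(4) + 9*3
       ...
       = T(0) + 9*7
       = 8 + 63 = 71


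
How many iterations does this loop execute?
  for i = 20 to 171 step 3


The loop variable i takes values starting at 20 and increments by 3 each iteration.
Sequence: i = 20, 23, 26, 29, 32, 35, 38, 41, 44, ...
The upper bound 171 is inclusive, so the count is floor((last - first) / step) + 1:
floor((171 - 20) / 3) + 1 = floor(151/3) + 1 = 50 + 1 = 51


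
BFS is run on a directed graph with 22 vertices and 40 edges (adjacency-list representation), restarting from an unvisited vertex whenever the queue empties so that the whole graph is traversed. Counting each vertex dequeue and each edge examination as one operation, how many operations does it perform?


A full BFS traversal dequeues each vertex exactly once and examines each directed edge exactly once.
V = 22 (vertex processing cost)
E = 40 (edge examination cost)
Total operations proportional to V + E = 22 + 40 = 62


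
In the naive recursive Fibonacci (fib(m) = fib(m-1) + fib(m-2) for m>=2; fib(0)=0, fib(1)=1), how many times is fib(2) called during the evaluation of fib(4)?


Let N(m) = number of times fib(m) is called while evaluating fib(4).
N(4) = 1 (the initial call).
N(3) = 1 (only fib(4) calls it).
For 1 <= m <= 2: fib(m) is called by fib(m+1) and fib(m+2), so
  N(m) = N(m+1) + N(m+2).
fib(0) is called only by fib(2), so N(0) = N(2).
Walk down from m=4:
  N(4)=1, N(3)=1, N(2)=2
N(2) = 2


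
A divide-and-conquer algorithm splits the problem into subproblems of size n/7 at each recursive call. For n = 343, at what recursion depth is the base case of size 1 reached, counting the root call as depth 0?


At each depth, the problem size is divided by 7:
  Depth 0: problem size = 343
  Depth 1: problem size = 49
  Depth 2: problem size = 7
  Depth 3: problem size = 1 (base case)
The base case is reached at depth log_7(343) = 3 (the tree has 4 levels counting depth 0, but the depth asked for is 3).
Recursion depth = 3


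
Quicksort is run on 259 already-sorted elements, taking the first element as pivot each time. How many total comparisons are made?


Sum of comparisons per partition:
258 + 257 + ... + 1 + 0
= 259 * (259 - 1) / 2
= 259 * 258 / 2
= 33411


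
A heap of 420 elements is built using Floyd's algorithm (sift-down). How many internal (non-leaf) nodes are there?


Leaf nodes occupy roughly half the array.
Sift-down is called for each internal node, starting from the last one.
Internal nodes = floor(n/2) = floor(420/2) = 210


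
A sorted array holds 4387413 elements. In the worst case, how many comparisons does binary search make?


Halving sequence: 4387413 -> 2193706 -> 1096853 -> 548426 -> 274213 -> 137106 -> 68553 -> 34276 -> 17138 -> 8569 -> 4284 -> 2142 -> 1071 -> 535 -> 267 -> 133 -> 66 -> 33 -> 16 -> 8 -> 4 -> 2 -> 1
Number of halvings = 22
Max comparisons = 22 + 1 = 23


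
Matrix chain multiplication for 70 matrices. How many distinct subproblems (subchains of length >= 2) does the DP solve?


Subproblems are indexed by (i, j) where i < j.
Number of such pairs = n*(n-1)/2
= 70 * 69 / 2
= 2415


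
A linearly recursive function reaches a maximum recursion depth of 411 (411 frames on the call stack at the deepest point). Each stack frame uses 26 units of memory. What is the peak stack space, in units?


Maximum recursion depth = 411 frames
Memory per frame = 26 units
Total stack space = depth * frame_size
= 411 * 26 = 10686


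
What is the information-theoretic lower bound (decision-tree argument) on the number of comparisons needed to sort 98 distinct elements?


A binary decision tree of height h has at most 2^h leaves and needs at least n! of them, so h >= ceil(log2(n!)).
98! is far too large to multiply out, so use Stirling's series:
  ln(n!) ~ n ln n - n + (1/2) ln(2 pi n) + 1/(12n)  (error below 1/(360 n^3), negligible here)
  ln(98) = 4.5849675
  n ln n = 98 * 4.5849675 = 449.3268
  (1/2) ln(2 pi * 98) = (1/2) ln(615.7522) = 3.2114
  1/(12*98) = 0.0009
  ln(98!) ~ 449.3268 - 98 + 3.2114 + 0.0009 = 354.5391
Convert to base 2: log2(98!) = 354.5391 / ln 2 = 354.5391 / 0.69314718 = 511.4918
ceil(511.4918) = 512


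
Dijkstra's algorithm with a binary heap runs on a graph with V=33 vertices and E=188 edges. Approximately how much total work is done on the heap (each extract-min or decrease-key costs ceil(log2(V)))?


Dijkstra with a binary heap: each vertex is extracted once, each edge may relax once.
Each heap operation costs O(log V).
V + E = 33 + 188 = 221
ceil(log2(33)) = 6 (since 2^5 = 32 < 33 <= 64 = 2^6)
Total heap work = (V+E) * ceil(log2(V)) = 221 * 6 = 1326


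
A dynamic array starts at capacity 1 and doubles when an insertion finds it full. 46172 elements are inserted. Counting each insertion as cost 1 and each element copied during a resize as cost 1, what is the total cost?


n = 46172
Insertion costs: 46172
Resizes copy 1, 2, 4, ... up to the largest power of 2 that is <= n-1 = 46171, i.e. 32768.
Copy costs = 1 + 2 + 4 + 8 + 16 + 32 + 64 + 128 + 256 + 512 + 1024 + 2048 + 4096 + 8192 + 16384 + 32768 = 65535
Total = 46172 + 65535 = 111707


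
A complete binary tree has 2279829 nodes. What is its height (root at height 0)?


In a complete binary tree, level k holds nodes 2^k .. 2^(k+1)-1 (1-indexed).
Height = floor(log2(n)) = floor(log2(2279829)) = 21
Check: 2^21 = 2097152 <= 2279829 < 4194304 = 2^22


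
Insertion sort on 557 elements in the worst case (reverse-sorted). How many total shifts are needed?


In the worst case (reverse-sorted), each element shifts past all previous:
  Element 1: 1 shifts
  Element 2: 2 shifts
  Element 3: 3 shifts
  Element 4: 4 shifts
  Element 5: 5 shifts
  ...
  Element 556: 556 shifts
Total = 1 + 2 + ... + 556
= 557*(557-1)/2 = 154846


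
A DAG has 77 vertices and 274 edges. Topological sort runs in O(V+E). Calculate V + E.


V = 77 (vertex processing)
E = 274 (edge processing)
V + E = 77 + 274 = 351


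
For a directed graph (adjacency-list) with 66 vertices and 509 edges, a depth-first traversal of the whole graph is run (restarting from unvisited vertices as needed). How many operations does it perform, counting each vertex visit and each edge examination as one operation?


A full DFS traversal visits each vertex once and examines each edge once.
V = 66
E = 509
Sum = 66 + 509 = 575


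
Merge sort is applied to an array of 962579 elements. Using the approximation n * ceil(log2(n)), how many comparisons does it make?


Merge sort divides the array into halves recursively.
Number of levels = ceil(log2(962579)) = 20
At each level, approximately n = 962579 comparisons are needed for merging.
Total comparisons ~ n * ceil(log2(n)) = 962579 * 20 = 19251580


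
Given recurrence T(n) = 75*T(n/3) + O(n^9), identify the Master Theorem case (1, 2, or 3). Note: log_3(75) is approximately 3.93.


Master Theorem parameters: a=75, b=3, c=9
log_b(a) = 3.93
Compare b^c with a: 3^9 = 19683 > 75, so c > log_b(a).
Comparing c=9 vs log_b(a)=3.93:
9 > 3.93 => Case 3
Result: T(n) = O(n^9)
Master Theorem case = 3


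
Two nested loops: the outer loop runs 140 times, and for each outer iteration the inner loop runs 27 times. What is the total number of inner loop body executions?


Outer loop: 140 iterations
Inner loop: 27 iterations per outer iteration
Total = 140 * 27 = 3780


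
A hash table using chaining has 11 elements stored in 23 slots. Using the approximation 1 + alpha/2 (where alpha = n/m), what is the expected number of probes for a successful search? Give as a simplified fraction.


Load factor alpha = n/m = 11/23
Expected probes = 1 + alpha/2 = 1 + 11/(2*23)
= 1 + 11/46
= 46/46 + 11/46
= 57/46


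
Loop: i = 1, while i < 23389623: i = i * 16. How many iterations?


i multiplies by 16 each step:
i = 1 -> 16 -> 256 -> 4096 -> 65536 -> 1048576 -> 16777216 -> 268435456 (stop)
Iterations = ceil(log_16(23389623)) = 7


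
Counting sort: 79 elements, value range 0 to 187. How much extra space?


n = 79 (output array)
k = 188 (count array for 188 distinct values)
Extra space = 79 + 188 = 267


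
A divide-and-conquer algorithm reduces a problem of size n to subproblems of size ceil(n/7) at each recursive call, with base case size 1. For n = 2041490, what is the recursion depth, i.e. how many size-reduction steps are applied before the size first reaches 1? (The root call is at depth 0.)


Each step divides the size by 7 (rounding up); after k steps the size is ceil(n/7^k), which equals 1 exactly when 7^k >= n.
So the depth is the smallest k with 7^k >= 2041490, i.e. ceil(log_7(2041490)).
7^7 = 823543 < 2041490 <= 5764801 = 7^8
Recursion depth = 8


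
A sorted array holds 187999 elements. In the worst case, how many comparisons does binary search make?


Halving sequence: 187999 -> 93999 -> 46999 -> 23499 -> 11749 -> 5874 -> 2937 -> 1468 -> 734 -> 367 -> 183 -> 91 -> 45 -> 22 -> 11 -> 5 -> 2 -> 1
Number of halvings = 17
Max comparisons = 17 + 1 = 18


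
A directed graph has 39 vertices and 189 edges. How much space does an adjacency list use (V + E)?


Adjacency list: one list head per vertex + one entry per edge
Vertex heads: 39
Edge entries: 189
Total = 39 + 189 = 228


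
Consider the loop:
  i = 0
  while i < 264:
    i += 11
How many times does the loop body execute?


Starting at i = 0, each iteration adds 11.
Iterations until i >= 264:
  Iteration 1: i = 0 -> i = 11
  Iteration 2: i = 11 -> i = 22
  Iteration 3: i = 22 -> i = 33
  Iteration 4: i = 33 -> i = 44
  Iteration 5: i = 44 -> i = 55
  Iteration 6: i = 55 -> i = 66
  Iteration 7: i = 66 -> i = 77
  Iteration 8: i = 77 -> i = 88
  ... continuing ...
Total iterations = ceil(264/11) = 24


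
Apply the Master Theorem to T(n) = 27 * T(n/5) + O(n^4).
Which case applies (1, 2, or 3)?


The Master Theorem: T(n) = a*T(n/b) + O(n^c)
  a = 27, b = 5, c = 4
log_b(a) = log_5(27) ~ 2.048
Compare b^c with a: 5^4 = 625 > 27, so c > log_b(a).
Since c > log_b(a), Case 3 applies.
T(n) = O(n^4)
Master Theorem case = 3


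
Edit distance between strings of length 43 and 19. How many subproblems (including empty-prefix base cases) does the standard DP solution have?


The table includes base cases (empty prefixes).
Rows: (m+1) = 44
Columns: (n+1) = 20
Total = 44 * 20 = 880


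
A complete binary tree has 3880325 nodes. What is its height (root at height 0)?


In a complete binary tree, level k holds nodes 2^k .. 2^(k+1)-1 (1-indexed).
Height = floor(log2(n)) = floor(log2(3880325)) = 21
Check: 2^21 = 2097152 <= 3880325 < 4194304 = 2^22


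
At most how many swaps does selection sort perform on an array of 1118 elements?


Each of the 1117 passes places one element in its final position.
Pass 1: swap minimum into position 0
Pass 2: swap minimum of remaining into position 1
...
Pass 1117: last two elements, one swap
Maximum swaps = 1118 - 1 = 1117


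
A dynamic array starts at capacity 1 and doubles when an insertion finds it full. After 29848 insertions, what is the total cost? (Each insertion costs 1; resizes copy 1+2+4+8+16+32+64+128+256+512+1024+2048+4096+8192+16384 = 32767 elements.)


Insertion cost: 29848 (one per element)
Resizes occur just before inserting elements 2, 3, 5, 9, ...
Elements copied at each resize: 1 + 2 + 4 + 8 + 16 + 32 + 64 + 128 + 256 + 512 + 1024 + 2048 + 4096 + 8192 + 16384
Sum of copies = 32767 (geometric series: 2^k - 1)
Total = 29848 + 32767 = 62615


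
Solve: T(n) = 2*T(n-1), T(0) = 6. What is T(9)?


Unrolling:
T(9) = 2*T(8) = 2^2*T(7) = ... = 2^9*T(0)
= 2^9 * 6
= 512 * 6 = 3072


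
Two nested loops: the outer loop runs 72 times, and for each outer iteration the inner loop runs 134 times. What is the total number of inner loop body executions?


Outer loop: 72 iterations
Inner loop: 134 iterations per outer iteration
Total = 72 * 134 = 9648


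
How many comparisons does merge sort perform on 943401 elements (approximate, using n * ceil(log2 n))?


Recursion depth: ceil(log2(943401)) = 20
Each recursion level merges n = 943401 elements
Total = 943401 * 20 = 18868020


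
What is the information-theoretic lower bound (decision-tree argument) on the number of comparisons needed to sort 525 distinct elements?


A binary decision tree of height h has at most 2^h leaves and needs at least n! of them, so h >= ceil(log2(n!)).
525! is far too large to multiply out, so use Stirling's series:
  ln(n!) ~ n ln n - n + (1/2) ln(2 pi n) + 1/(12n)  (error below 1/(360 n^3), negligible here)
  ln(525) = 6.2633983
  n ln n = 525 * 6.2633983 = 3288.2841
  (1/2) ln(2 pi * 525) = (1/2) ln(3298.6723) = 4.0506
  1/(12*525) = 0.0002
  ln(525!) ~ 3288.2841 - 525 + 4.0506 + 0.0002 = 2767.3349
Convert to base 2: log2(525!) = 2767.3349 / ln 2 = 2767.3349 / 0.69314718 = 3992.4203
ceil(3992.4203) = 3993


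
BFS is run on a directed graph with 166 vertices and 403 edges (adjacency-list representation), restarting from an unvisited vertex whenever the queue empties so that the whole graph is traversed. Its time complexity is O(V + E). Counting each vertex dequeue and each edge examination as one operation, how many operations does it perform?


A full BFS traversal dequeues each vertex exactly once and examines each directed edge exactly once.
V = 166 (vertex processing cost)
E = 403 (edge examination cost)
Total operations proportional to V + E = 166 + 403 = 569


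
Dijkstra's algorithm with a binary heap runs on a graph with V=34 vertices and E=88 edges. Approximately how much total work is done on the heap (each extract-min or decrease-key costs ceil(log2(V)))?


Dijkstra with a binary heap: each vertex is extracted once, each edge may relax once.
Each heap operation costs O(log V).
V + E = 34 + 88 = 122
ceil(log2(34)) = 6 (since 2^5 = 32 < 34 <= 64 = 2^6)
Total heap work = (V+E) * ceil(log2(V)) = 122 * 6 = 732


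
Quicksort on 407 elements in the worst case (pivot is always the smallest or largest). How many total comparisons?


In the worst case, each partition step picks the worst pivot:
  Partition 1: 406 comparisons (n-1 elements to compare)
  Partition 2: 405 comparisons
  Partition 3: 404 comparisons
  Partition 4: 403 comparisons
  Partition 5: 402 comparisons
  ...
  Last partition: 0 comparisons
Total = (n-1) + (n-2) + ... + 1 + 0 = n*(n-1)/2
= 407*406/2 = 82621


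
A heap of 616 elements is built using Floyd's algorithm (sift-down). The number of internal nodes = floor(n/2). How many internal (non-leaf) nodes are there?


Leaf nodes occupy roughly half the array.
Sift-down is called for each internal node, starting from the last one.
Internal nodes = floor(n/2) = floor(616/2) = 308


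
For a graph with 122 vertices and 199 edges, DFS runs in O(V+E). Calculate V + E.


A full DFS traversal visits each vertex once and examines each edge once.
V = 122
E = 199
Sum = 122 + 199 = 321


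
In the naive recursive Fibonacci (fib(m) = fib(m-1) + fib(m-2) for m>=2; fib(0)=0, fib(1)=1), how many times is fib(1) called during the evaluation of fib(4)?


Let N(m) = number of times fib(m) is called while evaluating fib(4).
N(4) = 1 (the initial call).
N(3) = 1 (only fib(4) calls it).
For 1 <= m <= 2: fib(m) is called by fib(m+1) and fib(m+2), so
  N(m) = N(m+1) + N(m+2).
fib(0) is called only by fib(2), so N(0) = N(2).
Walk down from m=4:
  N(4)=1, N(3)=1, N(2)=2, N(1)=3
N(1) = 3


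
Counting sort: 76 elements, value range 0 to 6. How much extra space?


n = 76 (output array)
k = 7 (count array for 7 distinct values)
Extra space = 76 + 7 = 83


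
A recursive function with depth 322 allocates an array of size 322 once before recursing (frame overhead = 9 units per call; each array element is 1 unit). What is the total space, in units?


Array allocation: 322 units (allocated once)
Stack frames: 322 deep * 9 per frame = 2898 units
Total = 322 + 2898 = 3220


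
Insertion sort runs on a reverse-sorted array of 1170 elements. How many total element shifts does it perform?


Sum of shifts = 1 + 2 + 3 + ... + 1169
= 1170 * 1169 / 2
= 1367730 / 2
= 683865


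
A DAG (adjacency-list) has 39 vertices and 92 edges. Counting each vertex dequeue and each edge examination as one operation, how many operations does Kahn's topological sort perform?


V = 39 (vertex processing)
E = 92 (edge processing)
V + E = 39 + 92 = 131


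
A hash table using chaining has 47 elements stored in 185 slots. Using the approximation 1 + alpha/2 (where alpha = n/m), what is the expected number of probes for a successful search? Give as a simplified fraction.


Load factor alpha = n/m = 47/185
Expected probes = 1 + alpha/2 = 1 + 47/(2*185)
= 1 + 47/370
= 370/370 + 47/370
= 417/370


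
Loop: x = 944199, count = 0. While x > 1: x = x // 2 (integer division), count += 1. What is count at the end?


The variable x halves each step:
x = 944199 -> 472099 -> 236049 -> 118024 -> 59012 -> 29506 -> 14753 -> 7376 -> 3688 -> 1844 -> 922 -> 461 -> 230 -> 115 -> 57 -> 28 -> 14 -> 7 -> 3 -> 1
Number of halvings = floor(log2(944199)) = 19


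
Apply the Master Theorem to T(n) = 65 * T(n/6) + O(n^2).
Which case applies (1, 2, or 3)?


The Master Theorem: T(n) = a*T(n/b) + O(n^c)
  a = 65, b = 6, c = 2
log_b(a) = log_6(65) ~ 2.33
Compare b^c with a: 6^2 = 36 < 65, so c < log_b(a).
Since c < log_b(a), Case 1 applies.
T(n) = O(n^(log_6 65)) ~ O(n^2.33)
Master Theorem case = 1


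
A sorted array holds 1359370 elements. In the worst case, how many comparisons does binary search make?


Halving sequence: 1359370 -> 679685 -> 339842 -> 169921 -> 84960 -> 42480 -> 21240 -> 10620 -> 5310 -> 2655 -> 1327 -> 663 -> 331 -> 165 -> 82 -> 41 -> 20 -> 10 -> 5 -> 2 -> 1
Number of halvings = 20
Max comparisons = 20 + 1 = 21


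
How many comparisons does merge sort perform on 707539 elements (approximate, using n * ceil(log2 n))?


Recursion depth: ceil(log2(707539)) = 20
Each recursion level merges n = 707539 elements
Total = 707539 * 20 = 14150780


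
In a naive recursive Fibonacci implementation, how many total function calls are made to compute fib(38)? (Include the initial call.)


Let C(m) = total calls to evaluate fib(m). Then C(0)=C(1)=1, and
C(m) = 1 + C(m-1) + C(m-2) for m >= 2.
Build the table (each entry = 1 + previous two):
  C(0) = 1
  C(1) = 1
  C(2) = 1 + 1 + 1 = 3
  C(3) = 1 + 3 + 1 = 5
  C(4) = 1 + 5 + 3 = 9
  C(5) = 1 + 9 + 5 = 15
  C(6) = 1 + 15 + 9 = 25
  C(7) = 1 + 25 + 15 = 41
  C(8) = 1 + 41 + 25 = 67
  C(9) = 1 + 67 + 41 = 109
  C(10) = 1 + 109 + 67 = 177
  C(11) = 1 + 177 + 109 = 287
  C(12) = 1 + 287 + 177 = 465
  C(13) = 1 + 465 + 287 = 753
  C(14) = 1 + 753 + 465 = 1219
  C(15) = 1 + 1219 + 753 = 1973
  C(16) = 1 + 1973 + 1219 = 3193
  C(17) = 1 + 3193 + 1973 = 5167
  C(18) = 1 + 5167 + 3193 = 8361
  C(19) = 1 + 8361 + 5167 = 13529
  C(20) = 1 + 13529 + 8361 = 21891
  C(21) = 1 + 21891 + 13529 = 35421
  C(22) = 1 + 35421 + 21891 = 57313
  C(23) = 1 + 57313 + 35421 = 92735
  C(24) = 1 + 92735 + 57313 = 150049
  C(25) = 1 + 150049 + 92735 = 242785
  C(26) = 1 + 242785 + 150049 = 392835
  C(27) = 1 + 392835 + 242785 = 635621
  C(28) = 1 + 635621 + 392835 = 1028457
  C(29) = 1 + 1028457 + 635621 = 1664079
  C(30) = 1 + 1664079 + 1028457 = 2692537
  C(31) = 1 + 2692537 + 1664079 = 4356617
  C(32) = 1 + 4356617 + 2692537 = 7049155
  C(33) = 1 + 7049155 + 4356617 = 11405773
  C(34) = 1 + 11405773 + 7049155 = 18454929
  C(35) = 1 + 18454929 + 11405773 = 29860703
  C(36) = 1 + 29860703 + 18454929 = 48315633
  C(37) = 1 + 48315633 + 29860703 = 78176337
  C(38) = 1 + 78176337 + 48315633 = 126491971
Total calls for fib(38) = 126491971


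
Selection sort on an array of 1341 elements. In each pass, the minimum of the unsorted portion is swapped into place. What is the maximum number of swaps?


Selection sort performs one swap per pass:
  Pass 1: find min in positions 0 to 1340, swap with position 0
  Pass 2: find min in positions 1 to 1340, swap with position 1
  Pass 3: find min in positions 2 to 1340, swap with position 2
  Pass 4: find min in positions 3 to 1340, swap with position 3
  Pass 5: find min in positions 4 to 1340, swap with position 4
  ... (1335 more passes)
Total passes (and swaps) = n - 1 = 1341 - 1 = 1340


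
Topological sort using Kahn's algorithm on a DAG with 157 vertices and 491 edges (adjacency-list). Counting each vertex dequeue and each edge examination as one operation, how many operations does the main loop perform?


Kahn's algorithm:
  1. Compute in-degrees: O(V + E)
  2. Process queue: each vertex dequeued once (O(V))
     each edge examined once (O(E))
Total = V + E = 157 + 491 = 648


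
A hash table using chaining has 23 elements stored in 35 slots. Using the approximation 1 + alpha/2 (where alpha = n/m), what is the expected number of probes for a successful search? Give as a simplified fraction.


Load factor alpha = n/m = 23/35
Expected probes = 1 + alpha/2 = 1 + 23/(2*35)
= 1 + 23/70
= 70/70 + 23/70
= 93/70


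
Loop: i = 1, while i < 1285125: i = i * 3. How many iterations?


i multiplies by 3 each step:
i = 1 -> 3 -> 9 -> 27 -> 81 -> 243 -> 729 -> 2187 -> 6561 -> 19683 -> 59049 -> 177147 -> 531441 -> 1594323 (stop)
Iterations = ceil(log_3(1285125)) = 13


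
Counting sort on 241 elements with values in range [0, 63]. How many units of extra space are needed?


Output array size: 241 (to store sorted result)
Count array size: 64 (one slot per possible value, range 0 to 63)
Total extra space = 241 + 64 = 305


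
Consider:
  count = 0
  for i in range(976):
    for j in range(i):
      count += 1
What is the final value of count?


For each i, the inner loop runs i times:
  i=0: inner runs 0 times
  i=1: inner runs 1 time
  i=2: inner runs 2 times
  i=3: inner runs 3 times
  i=4: inner runs 4 times
  i=5: inner runs 5 times
  i=6: inner runs 6 times
  i=7: inner runs 7 times
  ...
Total = 0 + 1 + 2 + ... + 975 = 976*(976-1)/2 = 475800


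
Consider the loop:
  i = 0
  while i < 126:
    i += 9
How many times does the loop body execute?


Starting at i = 0, each iteration adds 9.
Iterations until i >= 126:
  Iteration 1: i = 0 -> i = 9
  Iteration 2: i = 9 -> i = 18
  Iteration 3: i = 18 -> i = 27
  Iteration 4: i = 27 -> i = 36
  Iteration 5: i = 36 -> i = 45
  Iteration 6: i = 45 -> i = 54
  Iteration 7: i = 54 -> i = 63
  Iteration 8: i = 63 -> i = 72
  ... continuing ...
Total iterations = ceil(126/9) = 14


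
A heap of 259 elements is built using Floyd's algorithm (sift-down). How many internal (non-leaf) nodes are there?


Leaf nodes occupy roughly half the array.
Sift-down is called for each internal node, starting from the last one.
Internal nodes = floor(n/2) = floor(259/2) = 129


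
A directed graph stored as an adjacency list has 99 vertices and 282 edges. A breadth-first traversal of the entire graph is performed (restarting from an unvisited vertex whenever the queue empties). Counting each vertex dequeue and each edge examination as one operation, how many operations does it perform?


A full BFS traversal dequeues each vertex once and examines each edge once.
Vertex visits: 99
Edge visits: 282
V + E = 99 + 282 = 381


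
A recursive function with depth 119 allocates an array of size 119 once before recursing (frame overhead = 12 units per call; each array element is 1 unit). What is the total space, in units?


Array allocation: 119 units (allocated once)
Stack frames: 119 deep * 12 per frame = 1428 units
Total = 119 + 1428 = 1547


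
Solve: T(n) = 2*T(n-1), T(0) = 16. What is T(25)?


Unrolling:
T(25) = 2*T(24) = 2^2*T(23) = ... = 2^25*T(0)
= 2^25 * 16
= 33554432 * 16 = 536870912


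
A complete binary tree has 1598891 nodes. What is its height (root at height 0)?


In a complete binary tree, level k holds nodes 2^k .. 2^(k+1)-1 (1-indexed).
Height = floor(log2(n)) = floor(log2(1598891)) = 20
Check: 2^20 = 1048576 <= 1598891 < 2097152 = 2^21


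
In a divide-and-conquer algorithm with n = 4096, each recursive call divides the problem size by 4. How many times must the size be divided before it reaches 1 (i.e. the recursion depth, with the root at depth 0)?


Number of divisions = log_4(4096)
Sizes: 4096 -> 1024 -> 256 -> 64 -> 16 -> 4 -> 1 (6 divisions)
Recursion depth = 6


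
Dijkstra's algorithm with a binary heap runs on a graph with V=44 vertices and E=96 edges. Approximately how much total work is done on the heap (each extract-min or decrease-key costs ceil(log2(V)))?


Dijkstra with a binary heap: each vertex is extracted once, each edge may relax once.
Each heap operation costs O(log V).
V + E = 44 + 96 = 140
ceil(log2(44)) = 6 (since 2^5 = 32 < 44 <= 64 = 2^6)
Total heap work = (V+E) * ceil(log2(V)) = 140 * 6 = 840


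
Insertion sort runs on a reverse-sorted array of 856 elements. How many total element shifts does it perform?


Sum of shifts = 1 + 2 + 3 + ... + 855
= 856 * 855 / 2
= 731880 / 2
= 365940


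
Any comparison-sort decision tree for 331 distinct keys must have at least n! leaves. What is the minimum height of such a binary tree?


A binary decision tree of height h has at most 2^h leaves and needs at least n! of them, so h >= ceil(log2(n!)).
331! is far too large to multiply out, so use Stirling's series:
  ln(n!) ~ n ln n - n + (1/2) ln(2 pi n) + 1/(12n)  (error below 1/(360 n^3), negligible here)
  ln(331) = 5.8021184
  n ln n = 331 * 5.8021184 = 1920.5012
  (1/2) ln(2 pi * 331) = (1/2) ln(2079.7343) = 3.8200
  1/(12*331) = 0.0003
  ln(331!) ~ 1920.5012 - 331 + 3.8200 + 0.0003 = 1593.3215
Convert to base 2: log2(331!) = 1593.3215 / ln 2 = 1593.3215 / 0.69314718 = 2298.6770
ceil(2298.6770) = 2299


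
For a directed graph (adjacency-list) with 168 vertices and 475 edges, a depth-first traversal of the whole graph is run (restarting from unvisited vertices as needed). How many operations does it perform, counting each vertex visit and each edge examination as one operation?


A full DFS traversal visits each vertex once and examines each edge once.
V = 168
E = 475
Sum = 168 + 475 = 643


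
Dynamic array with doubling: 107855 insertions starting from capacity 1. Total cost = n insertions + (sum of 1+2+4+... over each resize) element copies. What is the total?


n = 107855
Insertion costs: 107855
Resizes copy 1, 2, 4, ... up to the largest power of 2 that is <= n-1 = 107854, i.e. 65536.
Copy costs = 1 + 2 + 4 + 8 + 16 + 32 + 64 + 128 + 256 + 512 + 1024 + 2048 + 4096 + 8192 + 16384 + 32768 + 65536 = 131071
Total = 107855 + 131071 = 238926


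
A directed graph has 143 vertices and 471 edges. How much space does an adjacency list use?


Adjacency list: one list head per vertex + one entry per edge
Vertex heads: 143
Edge entries: 471
Total = 143 + 471 = 614


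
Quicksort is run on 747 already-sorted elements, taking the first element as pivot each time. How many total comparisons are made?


Sum of comparisons per partition:
746 + 745 + ... + 1 + 0
= 747 * (747 - 1) / 2
= 747 * 746 / 2
= 278631


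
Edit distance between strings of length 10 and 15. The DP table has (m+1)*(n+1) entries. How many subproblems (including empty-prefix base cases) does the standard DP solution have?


The table includes base cases (empty prefixes).
Rows: (m+1) = 11
Columns: (n+1) = 16
Total = 11 * 16 = 176


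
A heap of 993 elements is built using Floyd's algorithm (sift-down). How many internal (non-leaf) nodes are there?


Leaf nodes occupy roughly half the array.
Sift-down is called for each internal node, starting from the last one.
Internal nodes = floor(n/2) = floor(993/2) = 496


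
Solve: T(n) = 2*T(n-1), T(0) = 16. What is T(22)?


Unrolling:
T(22) = 2*T(21) = 2^2*T(20) = ... = 2^22*T(0)
= 2^22 * 16
= 4194304 * 16 = 67108864


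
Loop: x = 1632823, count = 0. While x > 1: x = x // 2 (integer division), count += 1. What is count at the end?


The variable x halves each step:
x = 1632823 -> 816411 -> 408205 -> 204102 -> 102051 -> 51025 -> 25512 -> 12756 -> 6378 -> 3189 -> 1594 -> 797 -> 398 -> 199 -> 99 -> 49 -> 24 -> 12 -> 6 -> 3 -> 1
Number of halvings = floor(log2(1632823)) = 20


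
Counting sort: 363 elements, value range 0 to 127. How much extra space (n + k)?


n = 363 (output array)
k = 128 (count array for 128 distinct values)
Extra space = 363 + 128 = 491


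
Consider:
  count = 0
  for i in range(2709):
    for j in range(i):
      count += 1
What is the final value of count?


For each i, the inner loop runs i times:
  i=0: inner runs 0 times
  i=1: inner runs 1 time
  i=2: inner runs 2 times
  i=3: inner runs 3 times
  i=4: inner runs 4 times
  i=5: inner runs 5 times
  i=6: inner runs 6 times
  i=7: inner runs 7 times
  ...
Total = 0 + 1 + 2 + ... + 2708 = 2709*(2709-1)/2 = 3667986


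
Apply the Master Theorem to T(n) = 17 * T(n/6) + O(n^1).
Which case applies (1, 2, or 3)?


The Master Theorem: T(n) = a*T(n/b) + O(n^c)
  a = 17, b = 6, c = 1
log_b(a) = log_6(17) ~ 1.581
Compare b^c with a: 6^1 = 6 < 17, so c < log_b(a).
Since c < log_b(a), Case 1 applies.
T(n) = O(n^(log_6 17)) ~ O(n^1.581)
Master Theorem case = 1


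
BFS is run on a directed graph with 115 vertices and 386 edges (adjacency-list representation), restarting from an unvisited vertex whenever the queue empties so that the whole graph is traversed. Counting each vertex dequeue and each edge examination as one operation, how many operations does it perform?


A full BFS traversal dequeues each vertex exactly once and examines each directed edge exactly once.
V = 115 (vertex processing cost)
E = 386 (edge examination cost)
Total operations proportional to V + E = 115 + 386 = 501


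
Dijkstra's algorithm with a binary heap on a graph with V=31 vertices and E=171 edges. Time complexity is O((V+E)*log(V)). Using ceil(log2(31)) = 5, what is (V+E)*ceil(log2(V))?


Dijkstra with a binary heap: each vertex is extracted once, each edge may relax once.
Each heap operation costs O(log V).
V + E = 31 + 171 = 202
ceil(log2(31)) = 5 (since 2^4 = 16 < 31 <= 32 = 2^5)
Total heap work = (V+E) * ceil(log2(V)) = 202 * 5 = 1010


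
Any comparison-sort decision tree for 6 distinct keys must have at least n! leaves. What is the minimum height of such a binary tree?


A binary decision tree of height h has at most 2^h leaves and needs at least n! of them, so h >= ceil(log2(n!)).
Compute 6! as a running product:
  x2 = 2, x3 = 6, x4 = 24, x5 = 120
  x6 = 720
6! = 720
Bracket between powers of 2:
  2^9 = 512 < 720 <= 1024 = 2^10
So ceil(log2(6!)) = 10


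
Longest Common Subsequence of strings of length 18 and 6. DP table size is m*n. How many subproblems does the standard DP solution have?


DP table indexed by positions in both strings.
First string: 18 positions
Second string: 6 positions
Total = 18 * 6 = 108


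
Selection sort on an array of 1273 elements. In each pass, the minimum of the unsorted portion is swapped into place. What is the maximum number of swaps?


Selection sort performs one swap per pass:
  Pass 1: find min in positions 0 to 1272, swap with position 0
  Pass 2: find min in positions 1 to 1272, swap with position 1
  Pass 3: find min in positions 2 to 1272, swap with position 2
  Pass 4: find min in positions 3 to 1272, swap with position 3
  Pass 5: find min in positions 4 to 1272, swap with position 4
  ... (1267 more passes)
Total passes (and swaps) = n - 1 = 1273 - 1 = 1272
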